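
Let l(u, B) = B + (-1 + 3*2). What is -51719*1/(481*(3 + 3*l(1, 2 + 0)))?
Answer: -51719/11544 ≈ -4.4802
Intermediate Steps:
l(u, B) = 5 + B (l(u, B) = B + (-1 + 6) = B + 5 = 5 + B)
-51719*1/(481*(3 + 3*l(1, 2 + 0))) = -51719*1/(481*(3 + 3*(5 + (2 + 0)))) = -51719*1/(481*(3 + 3*(5 + 2))) = -51719*1/(481*(3 + 3*7)) = -51719*1/(481*(3 + 21)) = -51719/(481*24) = -51719/11544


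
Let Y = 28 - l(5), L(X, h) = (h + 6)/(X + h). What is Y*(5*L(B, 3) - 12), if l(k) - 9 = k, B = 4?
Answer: -78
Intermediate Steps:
l(k) = 9 + k
L(X, h) = (6 + h)/(X + h)
Y = 14 (Y = 28 - (9 + 5) = 28 - 1*14 = 28 - 14 = 14)
Y*(5*L(B, 3) - 12) = 14*(5*((6 + 3)/(4 + 3)) - 12) = 14*(5*(9/7) - 12) = 14*(45/7 - 12) = 14*(-39/7) = -78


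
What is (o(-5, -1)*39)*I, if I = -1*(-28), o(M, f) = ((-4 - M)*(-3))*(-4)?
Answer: 13104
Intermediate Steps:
o(M, f) = -48 - 12*M (o(M, f) = (12 + 3*M)*(-4) = -48 - 12*M)
I = 28
(o(-5, -1)*39)*I = ((-48 - 12*(-5))*39)*28 = ((-48 + 60)*39)*28 = (12*39)*28 = 468*28 = 13104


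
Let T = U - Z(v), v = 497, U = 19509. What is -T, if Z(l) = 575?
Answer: -18934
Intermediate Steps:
T = 18934 (T = 19509 - 1*575 = 19509 - 575 = 18934)
-T = -1*18934 = -18934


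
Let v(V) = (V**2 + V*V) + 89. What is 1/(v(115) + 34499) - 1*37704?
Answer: -2301376751/61038 ≈ -37704.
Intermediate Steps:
v(V) = 89 + 2*V**2 (v(V) = (V**2 + V**2) + 89 = 2*V**2 + 89 = 89 + 2*V**2)
1/(v(115) + 34499) - 1*37704 = 1/((89 + 2*115**2) + 34499) - 1*37704 = 1/((89 + 2*13225) + 34499) - 37704 = 1/((89 + 26450) + 34499) - 37704 = 1/(26539 + 34499) - 37704 = 1/61038 - 37704 = -2301376751/61038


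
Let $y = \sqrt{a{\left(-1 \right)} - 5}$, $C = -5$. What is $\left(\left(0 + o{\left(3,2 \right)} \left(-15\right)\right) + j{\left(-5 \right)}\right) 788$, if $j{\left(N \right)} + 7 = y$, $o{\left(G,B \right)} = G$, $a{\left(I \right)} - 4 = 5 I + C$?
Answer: $-40976 + 788 i \sqrt{11} \approx -40976.0 + 2613.5 i$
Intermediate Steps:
$a{\left(I \right)} = -1 + 5 I$ ($a{\left(I \right)} = 4 + \left(5 I - 5\right) = 4 + \left(-5 + 5 I\right) = -1 + 5 I$)
$y = i \sqrt{11}$ ($y = \sqrt{\left(-1 + 5 \left(-1\right)\right) - 5} = \sqrt{\left(-1 - 5\right) - 5} = \sqrt{-6 - 5} = \sqrt{-11} = i \sqrt{11} \approx 3.3166 i$)
$j{\left(N \right)} = -7 + i \sqrt{11}$
$\left(\left(0 + o{\left(3,2 \right)} \left(-15\right)\right) + j{\left(-5 \right)}\right) 788 = \left(\left(0 + 3 \left(-15\right)\right) - \left(7 - i \sqrt{11}\right)\right) 788 = \left(\left(0 - 45\right) - \left(7 - i \sqrt{11}\right)\right) 788 = \left(-45 - \left(7 - i \sqrt{11}\right)\right) 788 = \left(-52 + i \sqrt{11}\right) 788 = -40976 + 788 i \sqrt{11}$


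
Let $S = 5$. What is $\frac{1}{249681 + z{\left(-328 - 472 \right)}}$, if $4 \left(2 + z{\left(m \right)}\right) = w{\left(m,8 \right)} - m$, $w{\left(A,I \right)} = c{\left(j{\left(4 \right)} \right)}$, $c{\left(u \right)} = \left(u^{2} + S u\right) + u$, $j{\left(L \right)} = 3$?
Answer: $\frac{4}{999543} \approx 4.0018 \cdot 10^{-6}$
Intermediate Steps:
$c{\left(u \right)} = u^{2} + 6 u$ ($c{\left(u \right)} = \left(u^{2} + 5 u\right) + u = u^{2} + 6 u$)
$w{\left(A,I \right)} = 27$ ($w{\left(A,I \right)} = 3 \left(6 + 3\right) = 3 \cdot 9 = 27$)
$z{\left(m \right)} = \frac{19}{4} - \frac{m}{4}$ ($z{\left(m \right)} = -2 + \frac{27 - m}{4} = -2 - \left(- \frac{27}{4} + \frac{m}{4}\right) = \frac{19}{4} - \frac{m}{4}$)
$\frac{1}{249681 + z{\left(-328 - 472 \right)}} = \frac{1}{249681 - \left(- \frac{19}{4} + \frac{-328 - 472}{4}\right)} = \frac{1}{249681 + \left(\frac{19}{4} - -200\right)} = \frac{1}{249681 + \left(\frac{19}{4} + 200\right)} = \frac{1}{249681 + \frac{819}{4}} = \frac{1}{\frac{999543}{4}} = \frac{4}{999543}$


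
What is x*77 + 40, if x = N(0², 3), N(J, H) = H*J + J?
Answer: 40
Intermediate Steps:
N(J, H) = J + H*J
x = 0 (x = 0²*(1 + 3) = 0*4 = 0)
x*77 + 40 = 0*77 + 40 = 0 + 40 = 40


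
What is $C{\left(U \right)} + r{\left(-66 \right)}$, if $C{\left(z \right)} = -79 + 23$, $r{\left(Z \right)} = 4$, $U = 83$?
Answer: $-52$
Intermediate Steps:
$C{\left(z \right)} = -56$
$C{\left(U \right)} + r{\left(-66 \right)} = -56 + 4 = -52$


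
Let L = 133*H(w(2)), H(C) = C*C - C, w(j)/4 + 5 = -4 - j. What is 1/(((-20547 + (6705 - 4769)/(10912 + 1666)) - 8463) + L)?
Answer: 6289/1473702338 ≈ 4.2675e-6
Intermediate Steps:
w(j) = -36 - 4*j (w(j) = -20 + 4*(-4 - j) = -20 + (-16 - 4*j) = -36 - 4*j)
H(C) = C**2 - C
L = 263340 (L = 133*((-36 - 4*2)*(-1 + (-36 - 4*2))) = 133*((-36 - 8)*(-1 + (-36 - 8))) = 133*(-44*(-1 - 44)) = 133*(-44*(-45)) = 133*1980 = 263340)
1/(((-20547 + (6705 - 4769)/(10912 + 1666)) - 8463) + L) = 1/(((-20547 + (6705 - 4769)/(10912 + 1666)) - 8463) + 263340) = 1/(((-20547 + 1936/12578) - 8463) + 263340) = 1/(((-20547 + 1936*(1/12578)) - 8463) + 263340) = 1/(((-20547 + 968/6289) - 8463) + 263340) = 1/((-129219115/6289 - 8463) + 263340) = 1/(-182442922/6289 + 263340) = 1/(1473702338/6289) = 6289/1473702338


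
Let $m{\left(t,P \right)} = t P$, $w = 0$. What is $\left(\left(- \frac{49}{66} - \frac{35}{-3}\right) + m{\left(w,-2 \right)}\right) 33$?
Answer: $\frac{721}{2} \approx 360.5$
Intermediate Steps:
$m{\left(t,P \right)} = P t$
$\left(\left(- \frac{49}{66} - \frac{35}{-3}\right) + m{\left(w,-2 \right)}\right) 33 = \left(\left(- \frac{49}{66} - \frac{35}{-3}\right) - 0\right) 33 = \left(\left(\left(-49\right) \frac{1}{66} - - \frac{35}{3}\right) + 0\right) 33 = \left(\left(- \frac{49}{66} + \frac{35}{3}\right) + 0\right) 33 = \left(\frac{721}{66} + 0\right) 33 = \frac{721}{66} \cdot 33 = \frac{721}{2}$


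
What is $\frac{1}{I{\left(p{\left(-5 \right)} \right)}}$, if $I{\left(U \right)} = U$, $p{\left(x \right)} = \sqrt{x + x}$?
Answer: $- \frac{i \sqrt{10}}{10} \approx - 0.31623 i$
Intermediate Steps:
$p{\left(x \right)} = \sqrt{2} \sqrt{x}$ ($p{\left(x \right)} = \sqrt{2 x} = \sqrt{2} \sqrt{x}$)
$\frac{1}{I{\left(p{\left(-5 \right)} \right)}} = \frac{1}{\sqrt{2} \sqrt{-5}} = \frac{1}{\sqrt{2} i \sqrt{5}} = \frac{1}{i \sqrt{10}} = - \frac{i \sqrt{10}}{10}$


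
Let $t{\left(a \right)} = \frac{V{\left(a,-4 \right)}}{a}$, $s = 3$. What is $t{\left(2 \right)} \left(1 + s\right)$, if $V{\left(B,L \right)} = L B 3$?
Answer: $-48$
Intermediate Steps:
$V{\left(B,L \right)} = 3 B L$ ($V{\left(B,L \right)} = B L 3 = 3 B L$)
$t{\left(a \right)} = -12$ ($t{\left(a \right)} = \frac{3 a \left(-4\right)}{a} = \frac{\left(-12\right) a}{a} = -12$)
$t{\left(2 \right)} \left(1 + s\right) = - 12 \left(1 + 3\right) = \left(-12\right) 4 = -48$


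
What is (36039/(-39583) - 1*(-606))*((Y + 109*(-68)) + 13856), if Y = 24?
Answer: 154916743212/39583 ≈ 3.9137e+6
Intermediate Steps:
(36039/(-39583) - 1*(-606))*((Y + 109*(-68)) + 13856) = (36039/(-39583) - 1*(-606))*((24 + 109*(-68)) + 13856) = (36039*(-1/39583) + 606)*((24 - 7412) + 13856) = (-36039/39583 + 606)*(-7388 + 13856) = (23951259/39583)*6468 = 154916743212/39583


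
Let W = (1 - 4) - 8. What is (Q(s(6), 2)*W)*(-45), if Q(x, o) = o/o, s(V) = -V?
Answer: 495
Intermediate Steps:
W = -11 (W = -3 - 8 = -11)
Q(x, o) = 1
(Q(s(6), 2)*W)*(-45) = (1*(-11))*(-45) = -11*(-45) = 495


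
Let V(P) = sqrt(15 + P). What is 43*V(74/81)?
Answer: 43*sqrt(1289)/9 ≈ 171.53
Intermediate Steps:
43*V(74/81) = 43*sqrt(15 + 74/81) = 43*sqrt(1289/81) = 43*(sqrt(1289)/9) = 43*sqrt(1289)/9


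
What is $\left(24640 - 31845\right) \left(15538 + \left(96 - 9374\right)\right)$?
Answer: $-45103300$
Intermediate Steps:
$\left(24640 - 31845\right) \left(15538 + \left(96 - 9374\right)\right) = - 7205 \left(15538 + \left(96 - 9374\right)\right) = - 7205 \left(15538 - 9278\right) = \left(-7205\right) 6260 = -45103300$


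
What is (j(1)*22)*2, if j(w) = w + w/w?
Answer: 88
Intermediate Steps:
j(w) = 1 + w (j(w) = w + 1 = 1 + w)
(j(1)*22)*2 = ((1 + 1)*22)*2 = (2*22)*2 = 44*2 = 88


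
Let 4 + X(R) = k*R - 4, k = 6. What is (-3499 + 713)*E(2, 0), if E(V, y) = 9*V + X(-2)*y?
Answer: -50148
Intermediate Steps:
X(R) = -8 + 6*R (X(R) = -4 + (6*R - 4) = -4 + (-4 + 6*R) = -8 + 6*R)
E(V, y) = -20*y + 9*V (E(V, y) = 9*V + (-8 + 6*(-2))*y = 9*V + (-8 - 12)*y = 9*V - 20*y = -20*y + 9*V)
(-3499 + 713)*E(2, 0) = (-3499 + 713)*(-20*0 + 9*2) = -2786*(0 + 18) = -2786*18 = -50148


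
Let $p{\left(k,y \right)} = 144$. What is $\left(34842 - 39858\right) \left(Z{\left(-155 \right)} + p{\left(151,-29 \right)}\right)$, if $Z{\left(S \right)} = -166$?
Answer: $110352$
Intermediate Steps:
$\left(34842 - 39858\right) \left(Z{\left(-155 \right)} + p{\left(151,-29 \right)}\right) = \left(34842 - 39858\right) \left(-166 + 144\right) = \left(-5016\right) \left(-22\right) = 110352$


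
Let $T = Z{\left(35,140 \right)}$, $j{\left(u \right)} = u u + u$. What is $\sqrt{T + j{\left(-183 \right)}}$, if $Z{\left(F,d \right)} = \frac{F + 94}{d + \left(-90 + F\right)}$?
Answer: $\frac{3 \sqrt{26738535}}{85} \approx 182.5$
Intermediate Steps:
$j{\left(u \right)} = u + u^{2}$ ($j{\left(u \right)} = u^{2} + u = u + u^{2}$)
$Z{\left(F,d \right)} = \frac{94 + F}{-90 + F + d}$
$T = \frac{129}{85}$ ($T = \frac{94 + 35}{-90 + 35 + 140} = \frac{1}{85} \cdot 129 = \frac{129}{85} \approx 1.5176$)
$\sqrt{T + j{\left(-183 \right)}} = \sqrt{\frac{129}{85} - 183 \left(1 - 183\right)} = \sqrt{\frac{129}{85} - -33306} = \sqrt{\frac{129}{85} + 33306} = \sqrt{\frac{2831139}{85}} = \frac{3 \sqrt{26738535}}{85}$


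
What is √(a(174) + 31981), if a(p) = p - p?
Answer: √31981 ≈ 178.83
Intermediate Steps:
a(p) = 0
√(a(174) + 31981) = √(0 + 31981) = √31981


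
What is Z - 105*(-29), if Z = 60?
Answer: 3105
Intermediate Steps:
Z - 105*(-29) = 60 - 105*(-29) = 60 + 3045 = 3105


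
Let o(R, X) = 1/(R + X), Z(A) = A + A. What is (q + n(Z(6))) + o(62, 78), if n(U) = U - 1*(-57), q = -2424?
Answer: -329699/140 ≈ -2355.0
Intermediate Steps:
Z(A) = 2*A
n(U) = 57 + U (n(U) = U + 57 = 57 + U)
(q + n(Z(6))) + o(62, 78) = (-2424 + (57 + 2*6)) + 1/(62 + 78) = (-2424 + (57 + 12)) + 1/140 = (-2424 + 69) + 1/140 = -2355 + 1/140 = -329699/140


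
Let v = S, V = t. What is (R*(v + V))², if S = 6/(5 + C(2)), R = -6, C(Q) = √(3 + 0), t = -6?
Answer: 94608/121 + 11016*√3/121 ≈ 939.57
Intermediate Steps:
C(Q) = √3
V = -6
S = 6/(5 + √3) ≈ 0.89126
v = 15/11 - 3*√3/11 ≈ 0.89126
(R*(v + V))² = (-6*((15/11 - 3*√3/11) - 6))² = (-6*(-51/11 - 3*√3/11))² = (306/11 + 18*√3/11)²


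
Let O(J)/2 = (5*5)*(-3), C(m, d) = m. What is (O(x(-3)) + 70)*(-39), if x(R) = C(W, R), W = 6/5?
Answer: 3120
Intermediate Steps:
W = 6/5 (W = 6*(⅕) = 6/5 ≈ 1.2000)
x(R) = 6/5
O(J) = -150 (O(J) = 2*((5*5)*(-3)) = 2*(25*(-3)) = 2*(-75) = -150)
(O(x(-3)) + 70)*(-39) = (-150 + 70)*(-39) = -80*(-39) = 3120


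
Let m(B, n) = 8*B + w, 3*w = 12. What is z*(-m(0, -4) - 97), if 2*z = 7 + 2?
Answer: -909/2 ≈ -454.50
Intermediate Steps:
w = 4 (w = (1/3)*12 = 4)
m(B, n) = 4 + 8*B (m(B, n) = 8*B + 4 = 4 + 8*B)
z = 9/2 (z = (7 + 2)/2 = (1/2)*9 = 9/2 ≈ 4.5000)
z*(-m(0, -4) - 97) = 9*(-(4 + 8*0) - 97)/2 = 9*(-(4 + 0) - 97)/2 = 9*(-1*4 - 97)/2 = 9*(-4 - 97)/2 = (9/2)*(-101) = -909/2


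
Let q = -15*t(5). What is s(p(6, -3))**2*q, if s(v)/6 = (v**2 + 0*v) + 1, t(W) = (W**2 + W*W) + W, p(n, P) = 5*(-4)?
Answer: -4775789700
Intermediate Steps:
p(n, P) = -20
t(W) = W + 2*W**2 (t(W) = (W**2 + W**2) + W = 2*W**2 + W = W + 2*W**2)
s(v) = 6 + 6*v**2 (s(v) = 6*((v**2 + 0*v) + 1) = 6*((v**2 + 0) + 1) = 6*(v**2 + 1) = 6*(1 + v**2) = 6 + 6*v**2)
q = -825 (q = -75*(1 + 2*5) = -75*(1 + 10) = -75*11 = -15*55 = -825)
s(p(6, -3))**2*q = (6 + 6*(-20)**2)**2*(-825) = (6 + 6*400)**2*(-825) = (6 + 2400)**2*(-825) = 2406**2*(-825) = 5788836*(-825) = -4775789700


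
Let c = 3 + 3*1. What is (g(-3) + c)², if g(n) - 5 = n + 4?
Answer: 144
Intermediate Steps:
g(n) = 9 + n (g(n) = 5 + (n + 4) = 5 + (4 + n) = 9 + n)
c = 6 (c = 3 + 3 = 6)
(g(-3) + c)² = ((9 - 3) + 6)² = (6 + 6)² = 12² = 144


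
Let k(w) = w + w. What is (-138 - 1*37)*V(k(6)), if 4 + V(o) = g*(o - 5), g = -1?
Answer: 1925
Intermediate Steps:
k(w) = 2*w
V(o) = 1 - o (V(o) = -4 - (o - 5) = -4 - (-5 + o) = -4 + (5 - o) = 1 - o)
(-138 - 1*37)*V(k(6)) = (-138 - 1*37)*(1 - 2*6) = (-138 - 37)*(1 - 1*12) = -175*(1 - 12) = -175*(-11) = 1925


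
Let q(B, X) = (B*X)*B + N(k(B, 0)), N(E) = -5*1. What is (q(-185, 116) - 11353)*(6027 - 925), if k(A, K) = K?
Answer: 20197501684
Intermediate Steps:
N(E) = -5
q(B, X) = -5 + X*B² (q(B, X) = (B*X)*B - 5 = X*B² - 5 = -5 + X*B²)
(q(-185, 116) - 11353)*(6027 - 925) = ((-5 + 116*(-185)²) - 11353)*(6027 - 925) = ((-5 + 116*34225) - 11353)*5102 = ((-5 + 3970100) - 11353)*5102 = (3970095 - 11353)*5102 = 3958742*5102 = 20197501684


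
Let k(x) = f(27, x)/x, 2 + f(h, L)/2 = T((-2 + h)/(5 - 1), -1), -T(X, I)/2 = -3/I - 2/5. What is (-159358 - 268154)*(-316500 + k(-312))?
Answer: 8794989337464/65 ≈ 1.3531e+11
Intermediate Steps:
T(X, I) = ⅘ + 6/I (T(X, I) = -2*(-3/I - 2/5) = -2*(-3/I - 2*⅕) = -2*(-3/I - ⅖) = -2*(-⅖ - 3/I) = ⅘ + 6/I)
f(h, L) = -72/5 (f(h, L) = -4 + 2*(⅘ + 6/(-1)) = -4 + 2*(⅘ + 6*(-1)) = -4 + 2*(⅘ - 6) = -4 + 2*(-26/5) = -4 - 52/5 = -72/5)
k(x) = -72/(5*x)
(-159358 - 268154)*(-316500 + k(-312)) = (-159358 - 268154)*(-316500 - 72/5/(-312)) = -427512*(-316500 - 72/5*(-1/312)) = -427512*(-316500 + 3/65) = -427512*(-20572497/65) = 8794989337464/65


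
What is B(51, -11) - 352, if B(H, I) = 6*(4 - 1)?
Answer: -334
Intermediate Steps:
B(H, I) = 18 (B(H, I) = 6*3 = 18)
B(51, -11) - 352 = 18 - 352 = -334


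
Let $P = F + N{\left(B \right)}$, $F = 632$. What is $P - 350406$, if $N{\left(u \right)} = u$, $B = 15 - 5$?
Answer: $-349764$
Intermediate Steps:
$B = 10$
$P = 642$ ($P = 632 + 10 = 642$)
$P - 350406 = 642 - 350406 = -349764$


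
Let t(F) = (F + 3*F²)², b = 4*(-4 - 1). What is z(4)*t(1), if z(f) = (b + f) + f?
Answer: -192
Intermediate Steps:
b = -20 (b = 4*(-5) = -20)
z(f) = -20 + 2*f (z(f) = (-20 + f) + f = -20 + 2*f)
z(4)*t(1) = (-20 + 2*4)*(1²*(1 + 3*1)²) = (-20 + 8)*(1*(1 + 3)²) = -12*4² = -12*16 = -192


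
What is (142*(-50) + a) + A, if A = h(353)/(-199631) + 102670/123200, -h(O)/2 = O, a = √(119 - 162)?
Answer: -17460064522603/2459453920 + I*√43 ≈ -7099.2 + 6.5574*I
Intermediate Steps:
a = I*√43 (a = √(-43) = I*√43 ≈ 6.5574*I)
h(O) = -2*O
A = 2058309397/2459453920 (A = -2*353/(-199631) + 102670/123200 = -706*(-1/199631) + 102670*(1/123200) = 706/199631 + 10267/12320 = 2058309397/2459453920 ≈ 0.83690)
(142*(-50) + a) + A = (142*(-50) + I*√43) + 2058309397/2459453920 = (-7100 + I*√43) + 2058309397/2459453920 = -17460064522603/2459453920 + I*√43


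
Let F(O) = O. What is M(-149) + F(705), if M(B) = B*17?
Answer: -1828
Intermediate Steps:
M(B) = 17*B
M(-149) + F(705) = 17*(-149) + 705 = -2533 + 705 = -1828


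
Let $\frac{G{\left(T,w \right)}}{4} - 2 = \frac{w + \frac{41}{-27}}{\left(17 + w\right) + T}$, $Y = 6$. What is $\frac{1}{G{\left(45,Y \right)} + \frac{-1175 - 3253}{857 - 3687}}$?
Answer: $\frac{649485}{6383321} \approx 0.10175$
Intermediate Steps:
$G{\left(T,w \right)} = 8 + \frac{4 \left(- \frac{41}{27} + w\right)}{17 + T + w}$ ($G{\left(T,w \right)} = 8 + 4 \frac{w + \frac{41}{-27}}{\left(17 + w\right) + T} = 8 + 4 \frac{w + 41 \left(- \frac{1}{27}\right)}{17 + T + w} = 8 + 4 \frac{w - \frac{41}{27}}{17 + T + w} = 8 + 4 \frac{- \frac{41}{27} + w}{17 + T + w} = 8 + \frac{4 \left(- \frac{41}{27} + w\right)}{17 + T + w}$)
$\frac{1}{G{\left(45,Y \right)} + \frac{-1175 - 3253}{857 - 3687}} = \frac{1}{\frac{\frac{3508}{27} + 8 \cdot 45 + 12 \cdot 6}{17 + 45 + 6} + \frac{-1175 - 3253}{857 - 3687}} = \frac{1}{\frac{\frac{3508}{27} + 360 + 72}{68} - \frac{4428}{-2830}} = \frac{1}{\frac{1}{68} \cdot \frac{15172}{27} - - \frac{2214}{1415}} = \frac{1}{\frac{3793}{459} + \frac{2214}{1415}} = \frac{1}{\frac{6383321}{649485}} = \frac{649485}{6383321}$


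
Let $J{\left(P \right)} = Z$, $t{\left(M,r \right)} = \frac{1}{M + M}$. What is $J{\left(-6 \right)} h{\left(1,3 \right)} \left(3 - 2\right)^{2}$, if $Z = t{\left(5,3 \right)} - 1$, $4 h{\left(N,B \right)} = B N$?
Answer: $- \frac{27}{40} \approx -0.675$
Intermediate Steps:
$t{\left(M,r \right)} = \frac{1}{2 M}$
$h{\left(N,B \right)} = \frac{B N}{4}$
$Z = - \frac{9}{10}$ ($Z = \frac{1}{2 \cdot 5} - 1 = \frac{1}{2} \cdot \frac{1}{5} - 1 = \frac{1}{10} - 1 = - \frac{9}{10} \approx -0.9$)
$J{\left(P \right)} = - \frac{9}{10}$
$J{\left(-6 \right)} h{\left(1,3 \right)} \left(3 - 2\right)^{2} = - \frac{9 \cdot \frac{1}{4} \cdot 3 \cdot 1}{10} \left(3 - 2\right)^{2} = \left(- \frac{9}{10}\right) \frac{3}{4} \cdot 1^{2} = \left(- \frac{27}{40}\right) 1 = - \frac{27}{40}$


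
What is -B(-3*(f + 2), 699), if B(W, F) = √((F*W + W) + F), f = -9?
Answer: -3*√1711 ≈ -124.09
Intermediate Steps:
B(W, F) = √(F + W + F*W) (B(W, F) = √((W + F*W) + F) = √(F + W + F*W))
-B(-3*(f + 2), 699) = -√(699 - 3*(-9 + 2) + 699*(-3*(-9 + 2))) = -√(699 - 3*(-7) + 699*(-3*(-7))) = -√(699 + 21 + 699*21) = -√(699 + 21 + 14679) = -√15399 = -3*√1711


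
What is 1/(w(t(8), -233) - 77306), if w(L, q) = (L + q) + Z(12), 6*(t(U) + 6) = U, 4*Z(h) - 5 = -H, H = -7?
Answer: -3/232622 ≈ -1.2896e-5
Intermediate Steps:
Z(h) = 3 (Z(h) = 5/4 + (-1*(-7))/4 = 5/4 + (1/4)*7 = 5/4 + 7/4 = 3)
t(U) = -6 + U/6
w(L, q) = 3 + L + q (w(L, q) = (L + q) + 3 = 3 + L + q)
1/(w(t(8), -233) - 77306) = 1/((3 + (-6 + (1/6)*8) - 233) - 77306) = 1/((3 + (-6 + 4/3) - 233) - 77306) = 1/((3 - 14/3 - 233) - 77306) = 1/(-704/3 - 77306) = 1/(-232622/3) = -3/232622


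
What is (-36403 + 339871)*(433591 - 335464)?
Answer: 29778404436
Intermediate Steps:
(-36403 + 339871)*(433591 - 335464) = 303468*98127 = 29778404436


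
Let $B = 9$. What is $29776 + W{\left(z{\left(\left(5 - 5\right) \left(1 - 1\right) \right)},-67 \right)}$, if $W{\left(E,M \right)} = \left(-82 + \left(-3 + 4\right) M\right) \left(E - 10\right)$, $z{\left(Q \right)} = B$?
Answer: $29925$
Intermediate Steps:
$z{\left(Q \right)} = 9$
$W{\left(E,M \right)} = \left(-82 + M\right) \left(-10 + E\right)$ ($W{\left(E,M \right)} = \left(-82 + 1 M\right) \left(-10 + E\right) = \left(-82 + M\right) \left(-10 + E\right)$)
$29776 + W{\left(z{\left(\left(5 - 5\right) \left(1 - 1\right) \right)},-67 \right)} = 29776 + \left(820 - 738 - -670 + 9 \left(-67\right)\right) = 29776 + \left(820 - 738 + 670 - 603\right) = 29776 + 149 = 29925$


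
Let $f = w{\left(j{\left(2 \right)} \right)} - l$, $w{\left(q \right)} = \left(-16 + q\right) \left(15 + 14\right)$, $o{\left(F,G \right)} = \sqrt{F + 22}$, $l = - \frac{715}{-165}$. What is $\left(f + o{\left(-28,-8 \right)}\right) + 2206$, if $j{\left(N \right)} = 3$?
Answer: $\frac{5474}{3} + i \sqrt{6} \approx 1824.7 + 2.4495 i$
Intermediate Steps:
$l = \frac{13}{3}$ ($l = \left(-715\right) \left(- \frac{1}{165}\right) = \frac{13}{3} \approx 4.3333$)
$o{\left(F,G \right)} = \sqrt{22 + F}$
$w{\left(q \right)} = -464 + 29 q$ ($w{\left(q \right)} = \left(-16 + q\right) 29 = -464 + 29 q$)
$f = - \frac{1144}{3}$ ($f = \left(-464 + 29 \cdot 3\right) - \frac{13}{3} = \left(-464 + 87\right) - \frac{13}{3} = -377 - \frac{13}{3} = - \frac{1144}{3} \approx -381.33$)
$\left(f + o{\left(-28,-8 \right)}\right) + 2206 = \left(- \frac{1144}{3} + \sqrt{22 - 28}\right) + 2206 = \left(- \frac{1144}{3} + \sqrt{-6}\right) + 2206 = \left(- \frac{1144}{3} + i \sqrt{6}\right) + 2206 = \frac{5474}{3} + i \sqrt{6}$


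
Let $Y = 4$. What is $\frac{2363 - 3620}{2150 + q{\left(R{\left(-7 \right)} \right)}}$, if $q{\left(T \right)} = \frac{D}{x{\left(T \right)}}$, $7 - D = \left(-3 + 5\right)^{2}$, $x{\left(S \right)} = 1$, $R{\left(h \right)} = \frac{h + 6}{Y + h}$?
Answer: $- \frac{1257}{2153} \approx -0.58384$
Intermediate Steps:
$R{\left(h \right)} = \frac{6 + h}{4 + h}$ ($R{\left(h \right)} = \frac{h + 6}{4 + h} = \frac{6 + h}{4 + h}$)
$D = 3$ ($D = 7 - \left(-3 + 5\right)^{2} = 7 - 2^{2} = 7 - 4 = 3$)
$q{\left(T \right)} = 3$ ($q{\left(T \right)} = \frac{3}{1} = 3 \cdot 1 = 3$)
$\frac{2363 - 3620}{2150 + q{\left(R{\left(-7 \right)} \right)}} = \frac{2363 - 3620}{2150 + 3} = - \frac{1257}{2153}$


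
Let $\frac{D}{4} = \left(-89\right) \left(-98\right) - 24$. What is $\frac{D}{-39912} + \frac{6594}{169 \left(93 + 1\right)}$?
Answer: $- \frac{18095374}{39627627} \approx -0.45664$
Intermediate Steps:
$D = 34792$ ($D = 4 \left(\left(-89\right) \left(-98\right) - 24\right) = 4 \left(8722 - 24\right) = 4 \cdot 8698 = 34792$)
$\frac{D}{-39912} + \frac{6594}{169 \left(93 + 1\right)} = \frac{34792}{-39912} + \frac{6594}{169 \left(93 + 1\right)} = 34792 \left(- \frac{1}{39912}\right) + \frac{6594}{169 \cdot 94} = - \frac{4349}{4989} + \frac{6594}{15886} = - \frac{4349}{4989} + 6594 \cdot \frac{1}{15886} = - \frac{4349}{4989} + \frac{3297}{7943} = - \frac{18095374}{39627627}$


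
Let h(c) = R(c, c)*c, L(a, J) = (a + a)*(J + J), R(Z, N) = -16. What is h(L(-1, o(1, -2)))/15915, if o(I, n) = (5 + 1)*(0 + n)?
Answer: -256/5305 ≈ -0.048256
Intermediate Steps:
o(I, n) = 6*n
L(a, J) = 4*J*a (L(a, J) = (2*a)*(2*J) = 4*J*a)
h(c) = -16*c
h(L(-1, o(1, -2)))/15915 = -64*6*(-2)*(-1)/15915 = -64*(-12)*(-1)*(1/15915) = -16*48*(1/15915) = -768*1/15915 = -256/5305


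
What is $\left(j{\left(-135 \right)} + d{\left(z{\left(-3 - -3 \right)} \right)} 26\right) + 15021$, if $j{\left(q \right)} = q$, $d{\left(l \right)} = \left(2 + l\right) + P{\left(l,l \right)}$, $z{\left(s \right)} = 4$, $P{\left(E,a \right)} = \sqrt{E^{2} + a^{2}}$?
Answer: $15042 + 104 \sqrt{2} \approx 15189.0$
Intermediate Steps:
$d{\left(l \right)} = 2 + l + \sqrt{2} \sqrt{l^{2}}$ ($d{\left(l \right)} = \left(2 + l\right) + \sqrt{l^{2} + l^{2}} = \left(2 + l\right) + \sqrt{2 l^{2}} = \left(2 + l\right) + \sqrt{2} \sqrt{l^{2}} = 2 + l + \sqrt{2} \sqrt{l^{2}}$)
$\left(j{\left(-135 \right)} + d{\left(z{\left(-3 - -3 \right)} \right)} 26\right) + 15021 = \left(-135 + \left(2 + 4 + \sqrt{2} \sqrt{4^{2}}\right) 26\right) + 15021 = \left(-135 + \left(2 + 4 + \sqrt{2} \sqrt{16}\right) 26\right) + 15021 = \left(-135 + \left(2 + 4 + \sqrt{2} \cdot 4\right) 26\right) + 15021 = \left(-135 + \left(2 + 4 + 4 \sqrt{2}\right) 26\right) + 15021 = \left(-135 + \left(6 + 4 \sqrt{2}\right) 26\right) + 15021 = \left(-135 + \left(156 + 104 \sqrt{2}\right)\right) + 15021 = \left(21 + 104 \sqrt{2}\right) + 15021 = 15042 + 104 \sqrt{2}$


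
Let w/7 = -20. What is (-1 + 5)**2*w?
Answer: -2240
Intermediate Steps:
w = -140 (w = 7*(-20) = -140)
(-1 + 5)**2*w = (-1 + 5)**2*(-140) = 4**2*(-140) = 16*(-140) = -2240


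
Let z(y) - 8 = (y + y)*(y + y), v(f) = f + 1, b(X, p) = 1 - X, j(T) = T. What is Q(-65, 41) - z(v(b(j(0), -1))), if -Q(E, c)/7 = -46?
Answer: 298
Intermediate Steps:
Q(E, c) = 322 (Q(E, c) = -7*(-46) = 322)
v(f) = 1 + f
z(y) = 8 + 4*y² (z(y) = 8 + (y + y)*(y + y) = 8 + (2*y)*(2*y) = 8 + 4*y²)
Q(-65, 41) - z(v(b(j(0), -1))) = 322 - (8 + 4*(1 + (1 - 1*0))²) = 322 - (8 + 4*(1 + (1 + 0))²) = 322 - (8 + 4*(1 + 1)²) = 322 - (8 + 4*2²) = 322 - (8 + 4*4) = 322 - (8 + 16) = 322 - 1*24 = 322 - 24 = 298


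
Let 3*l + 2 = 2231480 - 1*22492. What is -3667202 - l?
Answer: -13210592/3 ≈ -4.4035e+6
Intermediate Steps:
l = 2208986/3 (l = -⅔ + (2231480 - 1*22492)/3 = -⅔ + (2231480 - 22492)/3 = -⅔ + (⅓)*2208988 = -⅔ + 2208988/3 = 2208986/3 ≈ 7.3633e+5)
-3667202 - l = -3667202 - 1*2208986/3 = -3667202 - 2208986/3 = -13210592/3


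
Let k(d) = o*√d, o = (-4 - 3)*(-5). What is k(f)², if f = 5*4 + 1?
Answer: 25725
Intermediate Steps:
f = 21 (f = 20 + 1 = 21)
o = 35 (o = -7*(-5) = 35)
k(d) = 35*√d
k(f)² = (35*√21)² = 25725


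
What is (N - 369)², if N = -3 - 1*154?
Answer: 276676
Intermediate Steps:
N = -157 (N = -3 - 154 = -157)
(N - 369)² = (-157 - 369)² = (-526)² = 276676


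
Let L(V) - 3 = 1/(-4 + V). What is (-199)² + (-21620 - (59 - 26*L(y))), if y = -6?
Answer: 89987/5 ≈ 17997.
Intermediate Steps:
L(V) = 3 + 1/(-4 + V)
(-199)² + (-21620 - (59 - 26*L(y))) = (-199)² + (-21620 - (59 - 26*(-11 + 3*(-6))/(-4 - 6))) = 39601 + (-21620 - (59 - 26*(-11 - 18)/(-10))) = 39601 + (-21620 - (59 - (-13)*(-29)/5)) = 39601 + (-21620 - (59 - 26*29/10)) = 39601 + (-21620 - (59 - 377/5)) = 39601 + (-21620 - 1*(-82/5)) = 39601 + (-21620 + 82/5) = 39601 - 108018/5 = 89987/5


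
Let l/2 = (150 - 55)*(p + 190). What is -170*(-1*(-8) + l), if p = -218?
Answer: 903040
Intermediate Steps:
l = -5320 (l = 2*((150 - 55)*(-218 + 190)) = 2*(95*(-28)) = 2*(-2660) = -5320)
-170*(-1*(-8) + l) = -170*(-1*(-8) - 5320) = -170*(8 - 5320) = -170*(-5312) = 903040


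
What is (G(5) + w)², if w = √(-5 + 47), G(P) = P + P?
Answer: (10 + √42)² ≈ 271.61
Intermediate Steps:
G(P) = 2*P
w = √42 ≈ 6.4807
(G(5) + w)² = (2*5 + √42)² = (10 + √42)²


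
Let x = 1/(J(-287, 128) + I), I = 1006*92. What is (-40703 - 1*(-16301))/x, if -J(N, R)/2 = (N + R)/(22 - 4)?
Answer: -2258885006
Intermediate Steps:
I = 92552
J(N, R) = -N/9 - R/9 (J(N, R) = -2*(N + R)/(22 - 4) = -2*(N + R)/18 = -2*(N/18 + R/18) = -N/9 - R/9)
x = 3/277709 (x = 1/((-1/9*(-287) - 1/9*128) + 92552) = 1/((287/9 - 128/9) + 92552) = 1/(53/3 + 92552) = 1/(277709/3) = 3/277709 ≈ 1.0803e-5)
(-40703 - 1*(-16301))/x = (-40703 - 1*(-16301))/(3/277709) = (-40703 + 16301)*(277709/3) = -24402*277709/3 = -2258885006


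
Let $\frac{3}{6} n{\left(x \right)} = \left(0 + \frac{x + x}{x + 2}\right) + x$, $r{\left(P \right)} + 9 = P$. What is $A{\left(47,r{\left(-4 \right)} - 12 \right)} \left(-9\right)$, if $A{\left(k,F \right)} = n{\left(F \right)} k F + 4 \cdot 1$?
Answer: $- \frac{11104578}{23} \approx -4.8281 \cdot 10^{5}$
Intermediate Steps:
$r{\left(P \right)} = -9 + P$
$n{\left(x \right)} = 2 x + \frac{4 x}{2 + x}$ ($n{\left(x \right)} = 2 \left(\left(0 + \frac{x + x}{x + 2}\right) + x\right) = 2 \left(\left(0 + \frac{2 x}{2 + x}\right) + x\right) = 2 \left(\frac{2 x}{2 + x} + x\right) = 2 \left(x + \frac{2 x}{2 + x}\right) = 2 x + \frac{4 x}{2 + x}$)
$A{\left(k,F \right)} = 4 + \frac{2 k F^{2} \left(4 + F\right)}{2 + F}$ ($A{\left(k,F \right)} = \frac{2 F \left(4 + F\right)}{2 + F} k F + 4 \cdot 1 = \frac{2 F k \left(4 + F\right)}{2 + F} F + 4 = \frac{2 k F^{2} \left(4 + F\right)}{2 + F} + 4 = 4 + \frac{2 k F^{2} \left(4 + F\right)}{2 + F}$)
$A{\left(47,r{\left(-4 \right)} - 12 \right)} \left(-9\right) = \frac{2 \left(4 + 2 \left(\left(-9 - 4\right) - 12\right) + 47 \left(\left(-9 - 4\right) - 12\right)^{2} \left(4 - 25\right)\right)}{2 - 25} \left(-9\right) = \frac{2 \left(4 + 2 \left(-13 - 12\right) + 47 \left(-13 - 12\right)^{2} \left(4 - 25\right)\right)}{2 - 25} \left(-9\right) = \frac{2 \left(4 + 2 \left(-25\right) + 47 \left(-25\right)^{2} \left(4 - 25\right)\right)}{2 - 25} \left(-9\right) = \frac{2 \left(4 - 50 + 47 \cdot 625 \left(-21\right)\right)}{-23} \left(-9\right) = 2 \left(- \frac{1}{23}\right) \left(4 - 50 - 616875\right) \left(-9\right) = 2 \left(- \frac{1}{23}\right) \left(-616921\right) \left(-9\right) = \frac{1233842}{23} \left(-9\right) = - \frac{11104578}{23}$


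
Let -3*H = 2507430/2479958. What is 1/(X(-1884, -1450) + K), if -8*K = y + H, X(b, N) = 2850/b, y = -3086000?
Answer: 1557413624/600770015108985 ≈ 2.5924e-6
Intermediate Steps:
H = -417905/1239979 (H = -835810/2479958 = -1/3*1253715/1239979 = -417905/1239979 ≈ -0.33703)
K = 3826575611905/9919832 (K = -(-3086000 - 417905/1239979)/8 = -1/8*(-3826575611905/1239979) = 3826575611905/9919832 ≈ 3.8575e+5)
1/(X(-1884, -1450) + K) = 1/(2850/(-1884) + 3826575611905/9919832) = 1/(2850*(-1/1884) + 3826575611905/9919832) = 1/(-475/314 + 3826575611905/9919832) = 1/(600770015108985/1557413624) = 1557413624/600770015108985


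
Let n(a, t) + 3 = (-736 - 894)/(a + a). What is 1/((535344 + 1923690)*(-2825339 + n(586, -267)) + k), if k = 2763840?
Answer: -293/2035650519862239 ≈ -1.4393e-13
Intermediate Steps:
n(a, t) = -3 - 815/a (n(a, t) = -3 + (-736 - 894)/(a + a) = -3 - 1630*1/(2*a) = -3 - 815/a)
1/((535344 + 1923690)*(-2825339 + n(586, -267)) + k) = 1/((535344 + 1923690)*(-2825339 + (-3 - 815/586)) + 2763840) = 1/(2459034*(-2825339 + (-3 - 815*1/586)) + 2763840) = 1/(2459034*(-2825339 + (-3 - 815/586)) + 2763840) = 1/(2459034*(-2825339 - 2573/586) + 2763840) = 1/(2459034*(-1655651227/586) + 2763840) = 1/(-2035651329667359/293 + 2763840) = 1/(-2035650519862239/293) = -293/2035650519862239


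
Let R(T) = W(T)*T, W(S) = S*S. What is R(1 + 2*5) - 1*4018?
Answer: -2687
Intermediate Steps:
W(S) = S²
R(T) = T³ (R(T) = T²*T = T³)
R(1 + 2*5) - 1*4018 = (1 + 2*5)³ - 1*4018 = (1 + 10)³ - 4018 = 11³ - 4018 = 1331 - 4018 = -2687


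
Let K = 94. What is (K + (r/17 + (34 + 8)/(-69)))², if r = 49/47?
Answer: 2949390629641/337714129 ≈ 8733.4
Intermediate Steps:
r = 49/47 (r = 49*(1/47) = 49/47 ≈ 1.0426)
(K + (r/17 + (34 + 8)/(-69)))² = (94 + ((49/47)/17 + (34 + 8)/(-69)))² = (94 + ((49/47)*(1/17) + 42*(-1/69)))² = (94 + (49/799 - 14/23))² = (94 - 10059/18377)² = (1717379/18377)² = 2949390629641/337714129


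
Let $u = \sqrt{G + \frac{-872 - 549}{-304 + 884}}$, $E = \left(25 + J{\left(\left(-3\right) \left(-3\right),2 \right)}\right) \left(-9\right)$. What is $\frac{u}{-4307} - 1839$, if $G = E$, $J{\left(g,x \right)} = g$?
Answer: $-1839 - \frac{i \sqrt{30845}}{43070} \approx -1839.0 - 0.0040777 i$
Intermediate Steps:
$E = -306$ ($E = \left(25 - -9\right) \left(-9\right) = \left(25 + 9\right) \left(-9\right) = 34 \left(-9\right) = -306$)
$G = -306$
$u = \frac{i \sqrt{30845}}{10}$ ($u = \sqrt{-306 + \frac{-872 - 549}{-304 + 884}} = \sqrt{-306 - \frac{1421}{580}} = \sqrt{-306 - \frac{49}{20}} = \sqrt{- \frac{6169}{20}} = \frac{i \sqrt{30845}}{10} \approx 17.563 i$)
$\frac{u}{-4307} - 1839 = \frac{\frac{1}{10} i \sqrt{30845}}{-4307} - 1839 = \frac{i \sqrt{30845}}{10} \left(- \frac{1}{4307}\right) - 1839 = - \frac{i \sqrt{30845}}{43070} - 1839 = -1839 - \frac{i \sqrt{30845}}{43070}$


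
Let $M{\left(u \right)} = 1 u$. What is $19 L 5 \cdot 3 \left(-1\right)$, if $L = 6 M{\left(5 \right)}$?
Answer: $-8550$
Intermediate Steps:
$M{\left(u \right)} = u$
$L = 30$ ($L = 6 \cdot 5 = 30$)
$19 L 5 \cdot 3 \left(-1\right) = 19 \cdot 30 \cdot 5 \cdot 3 \left(-1\right) = 570 \cdot 15 \left(-1\right) = 570 \left(-15\right) = -8550$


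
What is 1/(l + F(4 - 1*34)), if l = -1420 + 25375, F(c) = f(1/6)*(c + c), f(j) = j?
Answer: 1/23945 ≈ 4.1762e-5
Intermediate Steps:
F(c) = c/3 (F(c) = (c + c)/6 = (2*c)/6 = c/3)
l = 23955
1/(l + F(4 - 1*34)) = 1/(23955 + (4 - 1*34)/3) = 1/(23955 + (4 - 34)/3) = 1/(23955 + (⅓)*(-30)) = 1/(23955 - 10) = 1/23945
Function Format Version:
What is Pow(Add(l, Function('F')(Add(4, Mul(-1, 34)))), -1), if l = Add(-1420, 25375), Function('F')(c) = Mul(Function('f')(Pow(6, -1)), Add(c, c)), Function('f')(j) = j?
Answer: Rational(1, 23945) ≈ 4.1762e-5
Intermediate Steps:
Function('F')(c) = Mul(Rational(1, 3), c) (Function('F')(c) = Mul(Pow(6, -1), Add(c, c)) = Mul(Rational(1, 6), Mul(2, c)) = Mul(Rational(1, 3), c))
l = 23955
Pow(Add(l, Function('F')(Add(4, Mul(-1, 34)))), -1) = Pow(Add(23955, Mul(Rational(1, 3), Add(4, Mul(-1, 34)))), -1) = Pow(Add(23955, Mul(Rational(1, 3), Add(4, -34))), -1) = Pow(Add(23955, Mul(Rational(1, 3), -30)), -1) = Pow(Add(23955, -10), -1) = Pow(23945, -1) = Rational(1, 23945)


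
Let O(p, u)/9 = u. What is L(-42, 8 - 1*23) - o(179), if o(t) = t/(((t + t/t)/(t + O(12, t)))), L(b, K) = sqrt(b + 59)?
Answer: -32041/18 + sqrt(17) ≈ -1775.9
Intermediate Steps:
O(p, u) = 9*u
L(b, K) = sqrt(59 + b)
o(t) = 10*t**2/(1 + t) (o(t) = t/(((t + t/t)/(t + 9*t))) = t/(((t + 1)/((10*t)))) = t/(((1 + t)*(1/(10*t)))) = t/(((1 + t)/(10*t))) = (10*t/(1 + t))*t = 10*t**2/(1 + t))
L(-42, 8 - 1*23) - o(179) = sqrt(59 - 42) - 10*179**2/(1 + 179) = sqrt(17) - 10*32041/180 = sqrt(17) - 1*32041/18 = sqrt(17) - 32041/18 = -32041/18 + sqrt(17)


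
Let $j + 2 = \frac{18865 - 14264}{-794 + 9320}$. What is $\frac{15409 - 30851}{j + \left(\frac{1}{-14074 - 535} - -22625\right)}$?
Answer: $- \frac{274771272804}{402557878795} \approx -0.68256$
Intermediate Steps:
$j = - \frac{12451}{8526}$ ($j = -2 + \frac{18865 - 14264}{-794 + 9320} = -2 + \frac{4601}{8526} = - \frac{12451}{8526} \approx -1.4604$)
$\frac{15409 - 30851}{j + \left(\frac{1}{-14074 - 535} - -22625\right)} = \frac{15409 - 30851}{- \frac{12451}{8526} + \left(\frac{1}{-14074 - 535} - -22625\right)} = - \frac{15442}{- \frac{12451}{8526} + \left(\frac{1}{-14609} + 22625\right)} = - \frac{15442}{- \frac{12451}{8526} + \left(- \frac{1}{14609} + 22625\right)} = - \frac{15442}{- \frac{12451}{8526} + \frac{330528624}{14609}} = - \frac{15442}{\frac{402557878795}{17793762}} = \left(-15442\right) \frac{17793762}{402557878795} = - \frac{274771272804}{402557878795}$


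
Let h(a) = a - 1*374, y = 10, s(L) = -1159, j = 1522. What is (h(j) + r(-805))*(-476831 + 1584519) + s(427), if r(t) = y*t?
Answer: -7645263735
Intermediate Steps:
h(a) = -374 + a (h(a) = a - 374 = -374 + a)
r(t) = 10*t
(h(j) + r(-805))*(-476831 + 1584519) + s(427) = ((-374 + 1522) + 10*(-805))*(-476831 + 1584519) - 1159 = (1148 - 8050)*1107688 - 1159 = -6902*1107688 - 1159 = -7645262576 - 1159 = -7645263735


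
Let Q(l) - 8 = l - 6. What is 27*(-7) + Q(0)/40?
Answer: -3779/20 ≈ -188.95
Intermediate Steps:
Q(l) = 2 + l (Q(l) = 8 + (l - 6) = 8 + (-6 + l) = 2 + l)
27*(-7) + Q(0)/40 = 27*(-7) + (2 + 0)/40 = -189 + 2*(1/40) = -189 + 1/20 = -3779/20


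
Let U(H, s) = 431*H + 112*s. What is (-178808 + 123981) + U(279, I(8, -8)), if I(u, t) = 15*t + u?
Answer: 52878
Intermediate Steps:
I(u, t) = u + 15*t
U(H, s) = 112*s + 431*H
(-178808 + 123981) + U(279, I(8, -8)) = (-178808 + 123981) + (112*(8 + 15*(-8)) + 431*279) = -54827 + (112*(8 - 120) + 120249) = -54827 + (112*(-112) + 120249) = -54827 + (-12544 + 120249) = -54827 + 107705 = 52878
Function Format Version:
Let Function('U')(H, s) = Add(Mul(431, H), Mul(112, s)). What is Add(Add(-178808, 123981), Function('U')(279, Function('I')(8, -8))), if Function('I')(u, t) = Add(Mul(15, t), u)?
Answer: 52878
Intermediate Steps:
Function('I')(u, t) = Add(u, Mul(15, t))
Function('U')(H, s) = Add(Mul(112, s), Mul(431, H))
Add(Add(-178808, 123981), Function('U')(279, Function('I')(8, -8))) = Add(Add(-178808, 123981), Add(Mul(112, Add(8, Mul(15, -8))), Mul(431, 279))) = Add(-54827, Add(Mul(112, Add(8, -120)), 120249)) = Add(-54827, Add(Mul(112, -112), 120249)) = Add(-54827, Add(-12544, 120249)) = Add(-54827, 107705) = 52878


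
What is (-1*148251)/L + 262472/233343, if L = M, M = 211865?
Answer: 21015297187/49437214695 ≈ 0.42509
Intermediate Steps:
L = 211865
(-1*148251)/L + 262472/233343 = -1*148251/211865 + 262472/233343 = -148251*1/211865 + 262472*(1/233343) = -148251/211865 + 262472/233343 = 21015297187/49437214695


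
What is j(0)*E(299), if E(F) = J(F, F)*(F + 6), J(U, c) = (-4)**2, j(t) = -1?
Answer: -4880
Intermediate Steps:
J(U, c) = 16
E(F) = 96 + 16*F (E(F) = 16*(F + 6) = 16*(6 + F) = 96 + 16*F)
j(0)*E(299) = -(96 + 16*299) = -(96 + 4784) = -1*4880 = -4880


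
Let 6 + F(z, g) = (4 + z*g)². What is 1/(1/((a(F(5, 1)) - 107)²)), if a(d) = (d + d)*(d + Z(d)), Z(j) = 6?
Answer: 145033849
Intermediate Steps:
F(z, g) = -6 + (4 + g*z)² (F(z, g) = -6 + (4 + z*g)² = -6 + (4 + g*z)²)
a(d) = 2*d*(6 + d) (a(d) = (d + d)*(d + 6) = (2*d)*(6 + d) = 2*d*(6 + d))
1/(1/((a(F(5, 1)) - 107)²)) = 1/(1/((2*(-6 + (4 + 1*5)²)*(6 + (-6 + (4 + 1*5)²)) - 107)²)) = 1/(1/((2*(-6 + (4 + 5)²)*(6 + (-6 + (4 + 5)²)) - 107)²)) = 1/(1/((2*(-6 + 9²)*(6 + (-6 + 9²)) - 107)²)) = 1/(1/((2*(-6 + 81)*(6 + (-6 + 81)) - 107)²)) = 1/(1/((2*75*(6 + 75) - 107)²)) = 1/(1/((2*75*81 - 107)²)) = 1/(1/((12150 - 107)²)) = 1/(1/(12043²)) = 1/(1/145033849) = 145033849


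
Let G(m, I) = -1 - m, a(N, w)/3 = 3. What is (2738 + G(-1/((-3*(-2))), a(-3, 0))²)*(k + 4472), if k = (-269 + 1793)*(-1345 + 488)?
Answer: -32082063607/9 ≈ -3.5647e+9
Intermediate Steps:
a(N, w) = 9 (a(N, w) = 3*3 = 9)
k = -1306068 (k = 1524*(-857) = -1306068)
(2738 + G(-1/((-3*(-2))), a(-3, 0))²)*(k + 4472) = (2738 + (-1 - (-1)/((-3*(-2))))²)*(-1306068 + 4472) = (2738 + (-1 - (-1)/6)²)*(-1301596) = (2738 + (-1 - 1*(-⅙))²)*(-1301596) = (2738 + (-1 + ⅙)²)*(-1301596) = (2738 + (-⅚)²)*(-1301596) = (2738 + 25/36)*(-1301596) = (98593/36)*(-1301596) = -32082063607/9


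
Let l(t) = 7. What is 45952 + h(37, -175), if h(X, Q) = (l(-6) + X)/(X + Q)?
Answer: 3170666/69 ≈ 45952.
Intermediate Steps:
h(X, Q) = (7 + X)/(Q + X) (h(X, Q) = (7 + X)/(X + Q) = (7 + X)/(Q + X))
45952 + h(37, -175) = 45952 + (7 + 37)/(-175 + 37) = 45952 + 44/(-138) = 45952 - 1/138*44 = 45952 - 22/69 = 3170666/69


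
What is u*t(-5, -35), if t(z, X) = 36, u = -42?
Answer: -1512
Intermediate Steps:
u*t(-5, -35) = -42*36 = -1512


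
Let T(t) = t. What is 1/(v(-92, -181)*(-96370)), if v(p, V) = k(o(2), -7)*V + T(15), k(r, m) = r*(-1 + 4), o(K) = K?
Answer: 1/103212270 ≈ 9.6888e-9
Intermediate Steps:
k(r, m) = 3*r (k(r, m) = r*3 = 3*r)
v(p, V) = 15 + 6*V (v(p, V) = (3*2)*V + 15 = 6*V + 15 = 15 + 6*V)
1/(v(-92, -181)*(-96370)) = 1/((15 + 6*(-181))*(-96370)) = -1/96370/(15 - 1086) = -1/96370/(-1071) = -1/1071*(-1/96370) = 1/103212270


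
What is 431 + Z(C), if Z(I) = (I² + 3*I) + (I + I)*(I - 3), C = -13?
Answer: 977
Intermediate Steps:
Z(I) = I² + 3*I + 2*I*(-3 + I) (Z(I) = (I² + 3*I) + (2*I)*(-3 + I) = (I² + 3*I) + 2*I*(-3 + I) = I² + 3*I + 2*I*(-3 + I))
431 + Z(C) = 431 + 3*(-13)*(-1 - 13) = 431 + 3*(-13)*(-14) = 431 + 546 = 977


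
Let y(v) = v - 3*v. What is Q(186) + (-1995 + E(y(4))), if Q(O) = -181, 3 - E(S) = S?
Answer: -2165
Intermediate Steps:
y(v) = -2*v
E(S) = 3 - S
Q(186) + (-1995 + E(y(4))) = -181 + (-1995 + (3 - (-2)*4)) = -181 + (-1995 + (3 - 1*(-8))) = -181 + (-1995 + (3 + 8)) = -181 + (-1995 + 11) = -181 - 1984 = -2165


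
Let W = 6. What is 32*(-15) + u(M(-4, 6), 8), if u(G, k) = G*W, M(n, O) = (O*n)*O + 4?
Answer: -1320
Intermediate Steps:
M(n, O) = 4 + n*O² (M(n, O) = n*O² + 4 = 4 + n*O²)
u(G, k) = 6*G (u(G, k) = G*6 = 6*G)
32*(-15) + u(M(-4, 6), 8) = 32*(-15) + 6*(4 - 4*6²) = -480 + 6*(4 - 4*36) = -480 + 6*(4 - 144) = -480 + 6*(-140) = -480 - 840 = -1320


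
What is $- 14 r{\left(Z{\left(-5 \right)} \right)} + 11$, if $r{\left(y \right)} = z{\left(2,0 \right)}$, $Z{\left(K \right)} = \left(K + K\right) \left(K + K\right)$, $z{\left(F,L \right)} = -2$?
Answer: $39$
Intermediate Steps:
$Z{\left(K \right)} = 4 K^{2}$ ($Z{\left(K \right)} = 2 K 2 K = 4 K^{2}$)
$r{\left(y \right)} = -2$
$- 14 r{\left(Z{\left(-5 \right)} \right)} + 11 = \left(-14\right) \left(-2\right) + 11 = 28 + 11 = 39$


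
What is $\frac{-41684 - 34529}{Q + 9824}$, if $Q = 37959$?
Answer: $- \frac{76213}{47783} \approx -1.595$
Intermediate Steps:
$\frac{-41684 - 34529}{Q + 9824} = \frac{-41684 - 34529}{37959 + 9824} = - \frac{76213}{47783}$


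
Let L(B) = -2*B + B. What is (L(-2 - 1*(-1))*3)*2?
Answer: 6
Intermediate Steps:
L(B) = -B
(L(-2 - 1*(-1))*3)*2 = (-(-2 - 1*(-1))*3)*2 = (-(-2 + 1)*3)*2 = (-1*(-1)*3)*2 = (1*3)*2 = 3*2 = 6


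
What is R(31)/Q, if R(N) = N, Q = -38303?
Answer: -31/38303 ≈ -0.00080934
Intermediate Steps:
R(31)/Q = 31/(-38303) = 31*(-1/38303) = -31/38303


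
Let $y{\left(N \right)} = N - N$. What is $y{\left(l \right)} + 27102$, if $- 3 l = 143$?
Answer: $27102$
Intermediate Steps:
$l = - \frac{143}{3}$ ($l = \left(- \frac{1}{3}\right) 143 = - \frac{143}{3} \approx -47.667$)
$y{\left(N \right)} = 0$
$y{\left(l \right)} + 27102 = 0 + 27102 = 27102$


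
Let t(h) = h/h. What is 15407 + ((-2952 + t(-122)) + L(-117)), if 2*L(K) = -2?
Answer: 12455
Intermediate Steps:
t(h) = 1
L(K) = -1 (L(K) = (1/2)*(-2) = -1)
15407 + ((-2952 + t(-122)) + L(-117)) = 15407 + ((-2952 + 1) - 1) = 15407 + (-2951 - 1) = 15407 - 2952 = 12455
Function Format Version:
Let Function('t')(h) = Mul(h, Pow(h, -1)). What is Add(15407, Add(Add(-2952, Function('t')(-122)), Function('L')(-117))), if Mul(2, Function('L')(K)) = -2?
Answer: 12455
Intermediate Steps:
Function('t')(h) = 1
Function('L')(K) = -1 (Function('L')(K) = Mul(Rational(1, 2), -2) = -1)
Add(15407, Add(Add(-2952, Function('t')(-122)), Function('L')(-117))) = Add(15407, Add(Add(-2952, 1), -1)) = Add(15407, Add(-2951, -1)) = Add(15407, -2952) = 12455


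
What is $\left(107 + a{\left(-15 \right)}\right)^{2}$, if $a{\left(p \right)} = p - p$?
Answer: $11449$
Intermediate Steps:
$a{\left(p \right)} = 0$
$\left(107 + a{\left(-15 \right)}\right)^{2} = \left(107 + 0\right)^{2} = 107^{2} = 11449$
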